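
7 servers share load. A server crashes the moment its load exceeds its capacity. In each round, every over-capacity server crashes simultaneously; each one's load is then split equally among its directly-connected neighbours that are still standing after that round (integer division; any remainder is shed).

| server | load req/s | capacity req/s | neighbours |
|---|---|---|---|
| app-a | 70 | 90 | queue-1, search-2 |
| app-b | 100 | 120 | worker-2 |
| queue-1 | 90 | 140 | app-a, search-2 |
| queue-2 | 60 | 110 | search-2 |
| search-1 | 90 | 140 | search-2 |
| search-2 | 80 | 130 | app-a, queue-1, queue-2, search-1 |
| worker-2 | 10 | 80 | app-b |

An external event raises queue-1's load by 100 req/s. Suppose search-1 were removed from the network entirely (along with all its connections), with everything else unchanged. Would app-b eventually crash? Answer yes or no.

With search-1 removed:
Round 1 — queue-1 at 190 > 140. queue-1 crashes.
  queue-1 sheds 190 req/s to app-a, search-2: 95 each.
    app-a: 70+95 = 165 > 90
    search-2: 80+95 = 175 > 130
Round 2 — app-a, search-2 crash.
  app-a sheds 165 req/s: no online neighbours, lost.
  search-2 sheds 175 req/s to queue-2: 175 each.
    queue-2: 60+175 = 235 > 110
Round 3 — queue-2 crashes.
  queue-2 sheds 235 req/s: no online neighbours, lost.
No further crashes.

no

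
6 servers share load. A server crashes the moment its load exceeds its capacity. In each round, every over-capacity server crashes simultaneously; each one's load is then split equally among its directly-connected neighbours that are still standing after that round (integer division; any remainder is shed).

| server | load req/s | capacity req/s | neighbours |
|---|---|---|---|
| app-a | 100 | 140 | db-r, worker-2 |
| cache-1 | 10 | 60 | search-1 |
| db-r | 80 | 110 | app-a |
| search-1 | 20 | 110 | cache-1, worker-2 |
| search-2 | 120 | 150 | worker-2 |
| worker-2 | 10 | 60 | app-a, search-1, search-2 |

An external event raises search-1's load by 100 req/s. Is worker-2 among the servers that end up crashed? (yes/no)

yes

Round 1 — search-1 at 120 > 110. search-1 crashes.
  search-1 sheds 120 req/s to cache-1, worker-2: 60 each.
    cache-1: 10+60 = 70 > 60
    worker-2: 10+60 = 70 > 60
Round 2 — cache-1, worker-2 crash.
  cache-1 sheds 70 req/s: no online neighbours, lost.
  worker-2 sheds 70 req/s to app-a, search-2: 35 each.
    app-a: 100+35 = 135 ≤ 140
    search-2: 120+35 = 155 > 150
Round 3 — search-2 crashes.
  search-2 sheds 155 req/s: no online neighbours, lost.
No further crashes.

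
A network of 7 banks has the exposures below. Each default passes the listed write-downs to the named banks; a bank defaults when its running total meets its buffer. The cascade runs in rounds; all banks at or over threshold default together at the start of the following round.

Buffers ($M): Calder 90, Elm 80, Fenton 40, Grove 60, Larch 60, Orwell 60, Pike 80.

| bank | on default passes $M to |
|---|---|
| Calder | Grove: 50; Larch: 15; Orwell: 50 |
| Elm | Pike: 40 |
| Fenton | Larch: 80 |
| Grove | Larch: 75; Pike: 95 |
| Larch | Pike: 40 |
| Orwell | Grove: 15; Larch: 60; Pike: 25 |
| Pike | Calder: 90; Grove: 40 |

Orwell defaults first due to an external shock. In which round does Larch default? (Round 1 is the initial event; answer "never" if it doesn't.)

2

Round 1 — Orwell defaults (initial).
  Grove: +15 → 15 < 60
  Larch: +60 → 60 ≥ 60
  Pike: +25 → 25 < 80
Round 2 — Larch defaults.
  Pike: +40 → 65 < 80
No further defaults.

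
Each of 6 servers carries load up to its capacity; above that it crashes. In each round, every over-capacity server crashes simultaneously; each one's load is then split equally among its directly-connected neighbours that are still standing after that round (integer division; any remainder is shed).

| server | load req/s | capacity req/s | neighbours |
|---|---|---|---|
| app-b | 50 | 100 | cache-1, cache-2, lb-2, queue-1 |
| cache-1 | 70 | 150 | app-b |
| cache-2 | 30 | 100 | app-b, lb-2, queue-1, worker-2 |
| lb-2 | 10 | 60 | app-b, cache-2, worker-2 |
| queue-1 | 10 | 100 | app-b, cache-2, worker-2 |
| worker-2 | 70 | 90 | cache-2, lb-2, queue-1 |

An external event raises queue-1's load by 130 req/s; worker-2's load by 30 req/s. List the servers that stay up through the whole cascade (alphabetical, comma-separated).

Round 1 — queue-1 at 140 > 100; worker-2 at 100 > 90. queue-1, worker-2 crash.
  queue-1 sheds 140 req/s to app-b, cache-2: 70 each.
    app-b: 50+70 = 120 > 100
    cache-2: 30+70 = 100 ≤ 100
  worker-2 sheds 100 req/s to cache-2, lb-2: 50 each.
    cache-2: 100+50 = 150 > 100
    lb-2: 10+50 = 60 ≤ 60
Round 2 — app-b, cache-2 crash.
  app-b sheds 120 req/s to cache-1, lb-2: 60 each.
    cache-1: 70+60 = 130 ≤ 150
    lb-2: 60+60 = 120 > 60
  cache-2 sheds 150 req/s to lb-2: 150 each.
    lb-2: 120+150 = 270 > 60
Round 3 — lb-2 crashes.
  lb-2 sheds 270 req/s: no online neighbours, lost.
No further crashes.

cache-1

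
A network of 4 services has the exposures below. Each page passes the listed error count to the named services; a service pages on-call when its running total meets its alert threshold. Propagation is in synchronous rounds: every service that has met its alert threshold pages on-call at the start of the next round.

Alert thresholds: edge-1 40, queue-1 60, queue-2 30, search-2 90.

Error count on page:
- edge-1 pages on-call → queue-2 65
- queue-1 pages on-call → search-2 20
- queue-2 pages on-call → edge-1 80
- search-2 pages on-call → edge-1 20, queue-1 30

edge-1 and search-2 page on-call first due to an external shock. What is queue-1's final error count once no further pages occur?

Round 1 — edge-1, search-2 page on-call (initial).
  queue-1: +30 → 30 < 60
  queue-2: +65 → 65 ≥ 30
Round 2 — queue-2 pages on-call.
No further pages.

30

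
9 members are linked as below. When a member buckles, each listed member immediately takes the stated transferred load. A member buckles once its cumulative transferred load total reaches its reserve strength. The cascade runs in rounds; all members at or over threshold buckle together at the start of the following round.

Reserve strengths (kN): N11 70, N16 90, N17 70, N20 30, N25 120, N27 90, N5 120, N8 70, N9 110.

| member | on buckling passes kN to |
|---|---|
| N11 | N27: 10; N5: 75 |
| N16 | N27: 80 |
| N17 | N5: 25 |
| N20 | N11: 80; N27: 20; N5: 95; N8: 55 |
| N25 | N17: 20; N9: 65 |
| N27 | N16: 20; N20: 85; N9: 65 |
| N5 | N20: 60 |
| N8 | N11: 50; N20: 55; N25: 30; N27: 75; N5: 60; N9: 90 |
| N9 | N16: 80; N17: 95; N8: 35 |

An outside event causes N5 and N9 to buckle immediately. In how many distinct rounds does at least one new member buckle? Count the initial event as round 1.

5

Round 1 — N5, N9 buckle (initial).
  N16: +80 → 80 < 90
  N17: +95 → 95 ≥ 70
  N20: +60 → 60 ≥ 30
  N8: +35 → 35 < 70
Round 2 — N17, N20 buckle.
  N11: +80 → 80 ≥ 70
  N27: +20 → 20 < 90
  N8: +55 → 90 ≥ 70
Round 3 — N11, N8 buckle.
  N25: +30 → 30 < 120
  N27: +10+75 → 105 ≥ 90
Round 4 — N27 buckles.
  N16: +20 → 100 ≥ 90
Round 5 — N16 buckles.
No further bucklings.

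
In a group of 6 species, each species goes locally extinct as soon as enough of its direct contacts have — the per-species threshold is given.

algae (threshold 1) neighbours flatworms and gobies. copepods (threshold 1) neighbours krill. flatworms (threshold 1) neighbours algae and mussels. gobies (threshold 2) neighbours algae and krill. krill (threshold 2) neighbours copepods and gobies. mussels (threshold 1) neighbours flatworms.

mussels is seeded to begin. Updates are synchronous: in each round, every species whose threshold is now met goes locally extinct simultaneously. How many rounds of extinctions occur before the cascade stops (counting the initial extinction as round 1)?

Round 1 — mussels goes locally extinct (initial).
Round 2 — checking thresholds:
  flatworms: 1 of 2 neighbours ≥ 1, goes locally extinct.
Round 3 — checking thresholds:
  algae: 1 of 2 neighbours ≥ 1, goes locally extinct.
Round 4 — no new extinctions; cascade stops.

3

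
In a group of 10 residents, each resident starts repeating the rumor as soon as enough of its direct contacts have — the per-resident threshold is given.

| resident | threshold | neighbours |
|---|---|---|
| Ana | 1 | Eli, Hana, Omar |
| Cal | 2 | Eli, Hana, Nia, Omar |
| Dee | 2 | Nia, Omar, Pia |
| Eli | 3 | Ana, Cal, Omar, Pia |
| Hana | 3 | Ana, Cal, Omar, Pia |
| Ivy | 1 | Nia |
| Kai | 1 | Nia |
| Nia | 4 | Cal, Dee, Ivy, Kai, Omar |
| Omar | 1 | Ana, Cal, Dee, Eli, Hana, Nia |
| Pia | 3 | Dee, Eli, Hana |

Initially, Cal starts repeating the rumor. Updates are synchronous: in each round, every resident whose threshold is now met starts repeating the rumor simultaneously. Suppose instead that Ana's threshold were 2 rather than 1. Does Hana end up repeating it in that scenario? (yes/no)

no

With Ana's threshold at 2:
Round 1 — Cal starts repeating the rumor (initial).
Round 2 — checking thresholds:
  Eli: 1 of 4 neighbours < 3, holds.
  Hana: 1 of 4 neighbours < 3, holds.
  Nia: 1 of 5 neighbours < 4, holds.
  Omar: 1 of 6 neighbours ≥ 1, starts repeating the rumor.
Round 3 — no new spreads; cascade stops.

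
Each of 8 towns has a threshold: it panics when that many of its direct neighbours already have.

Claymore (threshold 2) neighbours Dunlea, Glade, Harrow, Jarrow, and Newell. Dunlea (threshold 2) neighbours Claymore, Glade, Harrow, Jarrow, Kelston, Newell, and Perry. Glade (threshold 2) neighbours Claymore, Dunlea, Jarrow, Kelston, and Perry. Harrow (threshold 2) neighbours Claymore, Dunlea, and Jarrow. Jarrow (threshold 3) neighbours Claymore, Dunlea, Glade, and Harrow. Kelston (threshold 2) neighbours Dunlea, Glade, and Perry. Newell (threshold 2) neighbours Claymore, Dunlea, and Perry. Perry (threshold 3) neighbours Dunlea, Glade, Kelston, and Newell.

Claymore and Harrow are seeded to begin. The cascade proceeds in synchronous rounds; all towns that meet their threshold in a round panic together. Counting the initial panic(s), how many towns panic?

Round 1 — Claymore, Harrow panic (initial).
Round 2 — checking thresholds:
  Dunlea: 2 of 7 neighbours ≥ 2, panics.
  Glade: 1 of 5 neighbours < 2, not yet.
  Jarrow: 2 of 4 neighbours < 3, not yet.
  Newell: 1 of 3 neighbours < 2, not yet.
Round 3 — checking thresholds:
  Glade: 2 of 5 neighbours ≥ 2, panics.
  Jarrow: 3 of 4 neighbours ≥ 3, panics.
  Kelston: 1 of 3 neighbours < 2, not yet.
  Newell: 2 of 3 neighbours ≥ 2, panics.
  Perry: 1 of 4 neighbours < 3, not yet.
Round 4 — checking thresholds:
  Kelston: 2 of 3 neighbours ≥ 2, panics.
  Perry: 3 of 4 neighbours ≥ 3, panics.
Round 5 — no new panics; cascade stops.

8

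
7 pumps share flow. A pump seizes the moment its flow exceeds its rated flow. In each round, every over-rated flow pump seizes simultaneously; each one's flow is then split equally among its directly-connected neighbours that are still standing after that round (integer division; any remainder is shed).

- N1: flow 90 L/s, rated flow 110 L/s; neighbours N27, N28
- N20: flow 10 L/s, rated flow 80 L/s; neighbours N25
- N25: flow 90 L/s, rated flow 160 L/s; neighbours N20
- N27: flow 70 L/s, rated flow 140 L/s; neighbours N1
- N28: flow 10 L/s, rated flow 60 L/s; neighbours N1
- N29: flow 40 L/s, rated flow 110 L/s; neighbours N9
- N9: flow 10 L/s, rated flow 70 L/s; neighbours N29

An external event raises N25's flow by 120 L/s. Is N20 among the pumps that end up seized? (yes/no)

Round 1 — N25 at 210 > 160. N25 seizes.
  N25 sheds 210 L/s to N20: 210 each.
    N20: 10+210 = 220 > 80
Round 2 — N20 seizes.
  N20 sheds 220 L/s: no online neighbours, lost.
No further seizures.

yes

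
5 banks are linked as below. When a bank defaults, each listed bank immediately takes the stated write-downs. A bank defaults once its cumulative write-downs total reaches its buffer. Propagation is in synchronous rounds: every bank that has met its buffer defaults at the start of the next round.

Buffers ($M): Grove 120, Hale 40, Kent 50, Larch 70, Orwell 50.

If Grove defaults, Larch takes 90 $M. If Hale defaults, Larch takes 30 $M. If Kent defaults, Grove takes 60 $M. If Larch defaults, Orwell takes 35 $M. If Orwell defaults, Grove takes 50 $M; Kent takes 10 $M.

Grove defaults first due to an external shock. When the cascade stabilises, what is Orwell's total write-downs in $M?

35

Round 1 — Grove defaults (initial).
  Larch: +90 → 90 ≥ 70
Round 2 — Larch defaults.
  Orwell: +35 → 35 < 50
No further defaults.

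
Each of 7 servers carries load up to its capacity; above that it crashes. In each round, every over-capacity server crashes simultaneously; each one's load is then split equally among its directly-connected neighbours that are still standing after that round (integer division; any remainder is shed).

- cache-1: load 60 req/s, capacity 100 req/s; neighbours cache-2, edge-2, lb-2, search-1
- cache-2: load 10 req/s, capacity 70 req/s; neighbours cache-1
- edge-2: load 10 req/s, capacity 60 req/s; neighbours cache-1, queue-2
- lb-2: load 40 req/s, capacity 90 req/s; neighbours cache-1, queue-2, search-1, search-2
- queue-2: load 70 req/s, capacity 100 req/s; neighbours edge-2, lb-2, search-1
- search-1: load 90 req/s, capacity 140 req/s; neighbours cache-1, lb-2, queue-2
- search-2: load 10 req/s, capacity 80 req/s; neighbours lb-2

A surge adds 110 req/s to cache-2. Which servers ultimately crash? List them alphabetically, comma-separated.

Round 1 — cache-2 at 120 > 70. cache-2 crashes.
  cache-2 sheds 120 req/s to cache-1: 120 each.
    cache-1: 60+120 = 180 > 100
Round 2 — cache-1 crashes.
  cache-1 sheds 180 req/s to edge-2, lb-2, search-1: 60 each.
    edge-2: 10+60 = 70 > 60
    lb-2: 40+60 = 100 > 90
    search-1: 90+60 = 150 > 140
Round 3 — edge-2, lb-2, search-1 crash.
  edge-2 sheds 70 req/s to queue-2: 70 each.
    queue-2: 70+70 = 140 > 100
  lb-2 sheds 100 req/s to queue-2, search-2: 50 each.
    queue-2: 140+50 = 190 > 100
    search-2: 10+50 = 60 ≤ 80
  search-1 sheds 150 req/s to queue-2: 150 each.
    queue-2: 190+150 = 340 > 100
Round 4 — queue-2 crashes.
  queue-2 sheds 340 req/s: no online neighbours, lost.
No further crashes.

cache-1, cache-2, edge-2, lb-2, queue-2, search-1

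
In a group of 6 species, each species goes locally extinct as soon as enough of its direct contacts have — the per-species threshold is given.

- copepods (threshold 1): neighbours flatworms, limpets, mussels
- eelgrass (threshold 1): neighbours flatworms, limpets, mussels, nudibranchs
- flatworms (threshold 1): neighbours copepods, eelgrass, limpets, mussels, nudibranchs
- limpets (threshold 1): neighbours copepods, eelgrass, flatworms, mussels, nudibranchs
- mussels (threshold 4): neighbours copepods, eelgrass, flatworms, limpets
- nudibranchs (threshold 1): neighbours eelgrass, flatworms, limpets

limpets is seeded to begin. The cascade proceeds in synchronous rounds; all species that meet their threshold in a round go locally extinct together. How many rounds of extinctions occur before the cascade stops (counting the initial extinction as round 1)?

Round 1 — limpets goes locally extinct (initial).
Round 2 — checking thresholds:
  copepods: 1 of 3 neighbours ≥ 1, goes locally extinct.
  eelgrass: 1 of 4 neighbours ≥ 1, goes locally extinct.
  flatworms: 1 of 5 neighbours ≥ 1, goes locally extinct.
  mussels: 1 of 4 neighbours < 4, holds.
  nudibranchs: 1 of 3 neighbours ≥ 1, goes locally extinct.
Round 3 — checking thresholds:
  mussels: 4 of 4 neighbours ≥ 4, goes locally extinct.
Round 4 — no new extinctions; cascade stops.

3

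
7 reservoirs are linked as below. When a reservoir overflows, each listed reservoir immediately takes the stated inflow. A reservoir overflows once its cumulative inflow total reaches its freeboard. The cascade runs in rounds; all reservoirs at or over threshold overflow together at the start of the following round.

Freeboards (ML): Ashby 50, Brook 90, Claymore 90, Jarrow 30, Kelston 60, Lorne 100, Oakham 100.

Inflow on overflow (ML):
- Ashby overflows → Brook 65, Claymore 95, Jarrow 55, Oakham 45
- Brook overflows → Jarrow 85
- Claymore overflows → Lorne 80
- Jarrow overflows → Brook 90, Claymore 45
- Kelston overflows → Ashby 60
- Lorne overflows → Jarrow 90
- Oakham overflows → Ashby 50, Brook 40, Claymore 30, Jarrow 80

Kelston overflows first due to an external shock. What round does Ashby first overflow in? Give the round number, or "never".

2

Round 1 — Kelston overflows (initial).
  Ashby: +60 → 60 ≥ 50
Round 2 — Ashby overflows.
  Brook: +65 → 65 < 90
  Claymore: +95 → 95 ≥ 90
  Jarrow: +55 → 55 ≥ 30
  Oakham: +45 → 45 < 100
Round 3 — Claymore, Jarrow overflow.
  Brook: +90 → 155 ≥ 90
  Lorne: +80 → 80 < 100
Round 4 — Brook overflows.
No further overflows.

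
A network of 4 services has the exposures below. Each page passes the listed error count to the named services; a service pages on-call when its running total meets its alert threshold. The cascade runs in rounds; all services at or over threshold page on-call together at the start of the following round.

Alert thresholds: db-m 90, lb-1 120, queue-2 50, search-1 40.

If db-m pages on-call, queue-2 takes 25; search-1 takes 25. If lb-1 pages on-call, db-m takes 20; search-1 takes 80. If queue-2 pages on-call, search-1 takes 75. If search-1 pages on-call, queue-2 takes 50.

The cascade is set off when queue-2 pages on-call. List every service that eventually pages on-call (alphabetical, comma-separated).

Round 1 — queue-2 pages on-call (initial).
  search-1: +75 → 75 ≥ 40
Round 2 — search-1 pages on-call.
No further pages.

queue-2, search-1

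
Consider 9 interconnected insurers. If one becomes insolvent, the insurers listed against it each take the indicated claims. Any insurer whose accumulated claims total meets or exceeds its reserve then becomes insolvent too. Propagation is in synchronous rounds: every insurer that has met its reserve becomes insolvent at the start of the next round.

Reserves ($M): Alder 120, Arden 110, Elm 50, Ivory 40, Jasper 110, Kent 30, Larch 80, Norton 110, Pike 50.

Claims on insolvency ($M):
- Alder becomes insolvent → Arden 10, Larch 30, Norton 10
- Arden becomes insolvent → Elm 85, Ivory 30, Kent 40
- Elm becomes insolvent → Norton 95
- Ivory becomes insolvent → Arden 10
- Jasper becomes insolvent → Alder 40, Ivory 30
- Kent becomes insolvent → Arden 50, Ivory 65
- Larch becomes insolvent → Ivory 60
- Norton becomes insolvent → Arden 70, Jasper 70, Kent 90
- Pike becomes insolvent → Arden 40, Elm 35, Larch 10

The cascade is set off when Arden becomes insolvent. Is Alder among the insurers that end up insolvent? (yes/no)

no

Round 1 — Arden becomes insolvent (initial).
  Elm: +85 → 85 ≥ 50
  Ivory: +30 → 30 < 40
  Kent: +40 → 40 ≥ 30
Round 2 — Elm, Kent become insolvent.
  Ivory: +65 → 95 ≥ 40
  Norton: +95 → 95 < 110
Round 3 — Ivory becomes insolvent.
No further insolvencies.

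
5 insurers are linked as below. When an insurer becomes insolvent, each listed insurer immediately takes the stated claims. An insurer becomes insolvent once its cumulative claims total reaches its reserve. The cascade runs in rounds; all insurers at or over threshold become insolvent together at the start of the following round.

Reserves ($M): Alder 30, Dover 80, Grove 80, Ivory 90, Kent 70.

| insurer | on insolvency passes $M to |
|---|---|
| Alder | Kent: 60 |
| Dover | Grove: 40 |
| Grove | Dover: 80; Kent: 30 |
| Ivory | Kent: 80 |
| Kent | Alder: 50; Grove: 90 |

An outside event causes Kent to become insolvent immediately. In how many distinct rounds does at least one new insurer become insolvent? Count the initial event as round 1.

Round 1 — Kent becomes insolvent (initial).
  Alder: +50 → 50 ≥ 30
  Grove: +90 → 90 ≥ 80
Round 2 — Alder, Grove become insolvent.
  Dover: +80 → 80 ≥ 80
Round 3 — Dover becomes insolvent.
No further insolvencies.

3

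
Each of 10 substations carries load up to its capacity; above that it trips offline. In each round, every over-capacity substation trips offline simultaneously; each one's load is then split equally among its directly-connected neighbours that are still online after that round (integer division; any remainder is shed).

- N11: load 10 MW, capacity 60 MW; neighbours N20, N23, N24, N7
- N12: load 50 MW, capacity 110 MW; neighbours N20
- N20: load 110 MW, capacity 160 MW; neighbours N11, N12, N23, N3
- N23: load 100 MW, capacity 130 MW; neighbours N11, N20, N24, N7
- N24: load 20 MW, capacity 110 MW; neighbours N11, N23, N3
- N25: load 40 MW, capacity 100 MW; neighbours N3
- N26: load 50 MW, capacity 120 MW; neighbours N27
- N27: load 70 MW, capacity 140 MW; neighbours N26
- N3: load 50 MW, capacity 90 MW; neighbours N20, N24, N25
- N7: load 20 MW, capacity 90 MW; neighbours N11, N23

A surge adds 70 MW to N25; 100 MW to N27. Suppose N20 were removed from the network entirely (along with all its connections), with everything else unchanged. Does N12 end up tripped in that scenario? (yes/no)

no

With N20 removed:
Round 1 — N25 at 110 > 100; N27 at 170 > 140. N25, N27 trip offline.
  N25 sheds 110 MW to N3: 110 each.
    N3: 50+110 = 160 > 90
  N27 sheds 170 MW to N26: 170 each.
    N26: 50+170 = 220 > 120
Round 2 — N26, N3 trip offline.
  N26 sheds 220 MW: no online neighbours, lost.
  N3 sheds 160 MW to N24: 160 each.
    N24: 20+160 = 180 > 110
Round 3 — N24 trips offline.
  N24 sheds 180 MW to N11, N23: 90 each.
    N11: 10+90 = 100 > 60
    N23: 100+90 = 190 > 130
Round 4 — N11, N23 trip offline.
  N11 sheds 100 MW to N7: 100 each.
    N7: 20+100 = 120 > 90
  N23 sheds 190 MW to N7: 190 each.
    N7: 120+190 = 310 > 90
Round 5 — N7 trips offline.
  N7 sheds 310 MW: no online neighbours, lost.
No further trips.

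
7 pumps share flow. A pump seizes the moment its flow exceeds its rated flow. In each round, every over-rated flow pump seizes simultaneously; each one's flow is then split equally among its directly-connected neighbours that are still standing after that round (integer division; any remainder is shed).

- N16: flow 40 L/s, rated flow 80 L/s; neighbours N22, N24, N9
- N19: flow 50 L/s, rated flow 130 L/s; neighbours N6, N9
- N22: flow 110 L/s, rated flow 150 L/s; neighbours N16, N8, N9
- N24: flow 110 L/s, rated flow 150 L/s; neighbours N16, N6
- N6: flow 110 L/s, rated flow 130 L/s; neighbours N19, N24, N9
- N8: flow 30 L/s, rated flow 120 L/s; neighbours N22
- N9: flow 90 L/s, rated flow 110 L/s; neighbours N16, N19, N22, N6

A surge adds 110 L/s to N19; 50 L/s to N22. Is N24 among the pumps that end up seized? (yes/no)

yes

Round 1 — N19 at 160 > 130; N22 at 160 > 150. N19, N22 seize.
  N19 sheds 160 L/s to N6, N9: 80 each.
    N6: 110+80 = 190 > 130
    N9: 90+80 = 170 > 110
  N22 sheds 160 L/s to N16, N8, N9: 53 each (1 lost).
    N16: 40+53 = 93 > 80
    N8: 30+53 = 83 ≤ 120
    N9: 170+53 = 223 > 110
Round 2 — N16, N6, N9 seize.
  N16 sheds 93 L/s to N24: 93 each.
    N24: 110+93 = 203 > 150
  N6 sheds 190 L/s to N24: 190 each.
    N24: 203+190 = 393 > 150
  N9 sheds 223 L/s: no online neighbours, lost.
Round 3 — N24 seizes.
  N24 sheds 393 L/s: no online neighbours, lost.
No further seizures.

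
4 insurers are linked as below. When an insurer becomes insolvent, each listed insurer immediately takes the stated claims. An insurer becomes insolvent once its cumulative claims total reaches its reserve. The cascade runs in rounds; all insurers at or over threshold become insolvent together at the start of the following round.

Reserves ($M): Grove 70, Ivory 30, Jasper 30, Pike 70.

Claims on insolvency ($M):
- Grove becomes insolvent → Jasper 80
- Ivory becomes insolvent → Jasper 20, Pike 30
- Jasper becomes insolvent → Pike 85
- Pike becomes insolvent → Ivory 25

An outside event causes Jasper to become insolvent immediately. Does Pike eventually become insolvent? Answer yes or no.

yes

Round 1 — Jasper becomes insolvent (initial).
  Pike: +85 → 85 ≥ 70
Round 2 — Pike becomes insolvent.
  Ivory: +25 → 25 < 30
No further insolvencies.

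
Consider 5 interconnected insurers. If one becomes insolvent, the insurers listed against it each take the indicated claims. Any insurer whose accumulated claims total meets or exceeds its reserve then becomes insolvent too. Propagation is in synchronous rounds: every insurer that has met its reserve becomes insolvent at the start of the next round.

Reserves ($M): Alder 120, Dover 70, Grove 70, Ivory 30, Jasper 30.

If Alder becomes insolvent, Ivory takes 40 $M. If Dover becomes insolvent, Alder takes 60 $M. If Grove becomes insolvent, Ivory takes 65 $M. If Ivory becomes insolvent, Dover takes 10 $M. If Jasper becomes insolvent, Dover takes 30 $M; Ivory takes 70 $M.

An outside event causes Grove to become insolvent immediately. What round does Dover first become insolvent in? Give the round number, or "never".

never

Round 1 — Grove becomes insolvent (initial).
  Ivory: +65 → 65 ≥ 30
Round 2 — Ivory becomes insolvent.
  Dover: +10 → 10 < 70
No further insolvencies.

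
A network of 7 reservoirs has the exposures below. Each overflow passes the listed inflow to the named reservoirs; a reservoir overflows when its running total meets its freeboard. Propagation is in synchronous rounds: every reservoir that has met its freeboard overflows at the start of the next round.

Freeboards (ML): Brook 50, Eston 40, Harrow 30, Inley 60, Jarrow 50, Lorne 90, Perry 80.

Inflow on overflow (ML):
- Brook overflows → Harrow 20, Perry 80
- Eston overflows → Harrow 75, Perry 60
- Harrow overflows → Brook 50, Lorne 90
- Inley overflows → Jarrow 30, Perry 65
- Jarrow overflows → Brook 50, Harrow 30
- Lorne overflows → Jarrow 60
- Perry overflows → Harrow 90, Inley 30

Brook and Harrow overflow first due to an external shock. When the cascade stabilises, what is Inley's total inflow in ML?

30

Round 1 — Brook, Harrow overflow (initial).
  Lorne: +90 → 90 ≥ 90
  Perry: +80 → 80 ≥ 80
Round 2 — Lorne, Perry overflow.
  Inley: +30 → 30 < 60
  Jarrow: +60 → 60 ≥ 50
Round 3 — Jarrow overflows.
No further overflows.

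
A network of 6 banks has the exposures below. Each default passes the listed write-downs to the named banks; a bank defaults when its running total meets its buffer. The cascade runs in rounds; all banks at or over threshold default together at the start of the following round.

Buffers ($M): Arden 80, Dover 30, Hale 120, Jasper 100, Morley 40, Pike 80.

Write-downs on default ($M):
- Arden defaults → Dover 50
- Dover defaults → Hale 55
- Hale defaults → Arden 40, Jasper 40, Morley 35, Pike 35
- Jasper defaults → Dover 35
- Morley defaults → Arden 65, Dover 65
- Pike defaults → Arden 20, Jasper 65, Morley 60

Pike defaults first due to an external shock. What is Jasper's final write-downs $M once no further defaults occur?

Round 1 — Pike defaults (initial).
  Arden: +20 → 20 < 80
  Jasper: +65 → 65 < 100
  Morley: +60 → 60 ≥ 40
Round 2 — Morley defaults.
  Arden: +65 → 85 ≥ 80
  Dover: +65 → 65 ≥ 30
Round 3 — Arden, Dover default.
  Hale: +55 → 55 < 120
No further defaults.

65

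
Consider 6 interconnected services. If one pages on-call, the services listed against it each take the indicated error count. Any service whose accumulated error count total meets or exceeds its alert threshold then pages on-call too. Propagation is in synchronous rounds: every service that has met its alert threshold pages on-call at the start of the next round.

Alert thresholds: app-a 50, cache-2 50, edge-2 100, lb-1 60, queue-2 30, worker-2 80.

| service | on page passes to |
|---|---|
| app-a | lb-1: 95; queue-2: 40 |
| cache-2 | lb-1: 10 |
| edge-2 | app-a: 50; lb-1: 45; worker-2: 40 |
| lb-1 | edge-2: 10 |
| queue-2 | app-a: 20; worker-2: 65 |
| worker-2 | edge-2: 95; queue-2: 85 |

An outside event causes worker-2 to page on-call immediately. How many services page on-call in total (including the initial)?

Round 1 — worker-2 pages on-call (initial).
  edge-2: +95 → 95 < 100
  queue-2: +85 → 85 ≥ 30
Round 2 — queue-2 pages on-call.
  app-a: +20 → 20 < 50
No further pages.

2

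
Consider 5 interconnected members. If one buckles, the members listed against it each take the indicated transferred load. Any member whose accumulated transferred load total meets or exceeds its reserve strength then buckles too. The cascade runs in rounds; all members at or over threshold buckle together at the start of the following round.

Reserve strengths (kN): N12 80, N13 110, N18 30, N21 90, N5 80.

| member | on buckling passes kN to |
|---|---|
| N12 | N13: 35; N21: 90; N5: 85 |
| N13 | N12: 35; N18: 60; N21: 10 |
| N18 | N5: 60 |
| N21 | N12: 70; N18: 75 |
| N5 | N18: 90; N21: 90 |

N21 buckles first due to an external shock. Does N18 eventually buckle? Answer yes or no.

yes

Round 1 — N21 buckles (initial).
  N12: +70 → 70 < 80
  N18: +75 → 75 ≥ 30
Round 2 — N18 buckles.
  N5: +60 → 60 < 80
No further bucklings.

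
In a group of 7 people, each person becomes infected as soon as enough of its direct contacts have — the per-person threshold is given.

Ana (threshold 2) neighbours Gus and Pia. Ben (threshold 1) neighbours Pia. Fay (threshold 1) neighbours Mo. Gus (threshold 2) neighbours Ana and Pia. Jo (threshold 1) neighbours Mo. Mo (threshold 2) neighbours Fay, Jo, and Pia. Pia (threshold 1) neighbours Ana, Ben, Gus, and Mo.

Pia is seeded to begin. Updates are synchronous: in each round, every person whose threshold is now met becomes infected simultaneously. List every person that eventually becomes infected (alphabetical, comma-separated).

Round 1 — Pia becomes infected (initial).
Round 2 — checking thresholds:
  Ana: 1 of 2 neighbours < 2, below threshold.
  Ben: 1 of 1 neighbours ≥ 1, becomes infected.
  Gus: 1 of 2 neighbours < 2, below threshold.
  Mo: 1 of 3 neighbours < 2, below threshold.
Round 3 — no new infections; cascade stops.

Ben, Pia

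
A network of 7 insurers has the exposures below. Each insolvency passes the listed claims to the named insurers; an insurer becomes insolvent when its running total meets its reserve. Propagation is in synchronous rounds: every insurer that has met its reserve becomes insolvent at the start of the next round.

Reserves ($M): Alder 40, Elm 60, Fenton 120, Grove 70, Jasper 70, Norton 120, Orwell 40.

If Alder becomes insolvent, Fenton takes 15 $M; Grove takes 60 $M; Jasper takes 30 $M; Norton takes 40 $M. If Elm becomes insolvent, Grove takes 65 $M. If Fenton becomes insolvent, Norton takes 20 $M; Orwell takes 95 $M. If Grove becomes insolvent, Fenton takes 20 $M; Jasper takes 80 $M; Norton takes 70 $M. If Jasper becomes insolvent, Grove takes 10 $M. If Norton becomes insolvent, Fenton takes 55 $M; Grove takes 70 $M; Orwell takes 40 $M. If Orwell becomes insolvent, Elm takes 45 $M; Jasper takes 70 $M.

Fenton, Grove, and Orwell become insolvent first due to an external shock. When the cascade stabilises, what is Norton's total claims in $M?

Round 1 — Fenton, Grove, Orwell become insolvent (initial).
  Elm: +45 → 45 < 60
  Jasper: +80+70 → 150 ≥ 70
  Norton: +20+70 → 90 < 120
Round 2 — Jasper becomes insolvent.
No further insolvencies.

90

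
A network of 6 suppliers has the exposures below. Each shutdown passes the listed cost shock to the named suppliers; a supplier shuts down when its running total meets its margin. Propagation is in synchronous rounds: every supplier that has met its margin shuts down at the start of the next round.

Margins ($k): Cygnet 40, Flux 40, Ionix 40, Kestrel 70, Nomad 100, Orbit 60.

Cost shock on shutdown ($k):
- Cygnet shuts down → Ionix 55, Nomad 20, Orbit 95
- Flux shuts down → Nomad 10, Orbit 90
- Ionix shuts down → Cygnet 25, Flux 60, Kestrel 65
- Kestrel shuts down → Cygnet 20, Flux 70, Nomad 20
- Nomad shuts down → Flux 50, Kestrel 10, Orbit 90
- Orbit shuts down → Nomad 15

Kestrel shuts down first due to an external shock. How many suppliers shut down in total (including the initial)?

3

Round 1 — Kestrel shuts down (initial).
  Cygnet: +20 → 20 < 40
  Flux: +70 → 70 ≥ 40
  Nomad: +20 → 20 < 100
Round 2 — Flux shuts down.
  Nomad: +10 → 30 < 100
  Orbit: +90 → 90 ≥ 60
Round 3 — Orbit shuts down.
  Nomad: +15 → 45 < 100
No further shutdowns.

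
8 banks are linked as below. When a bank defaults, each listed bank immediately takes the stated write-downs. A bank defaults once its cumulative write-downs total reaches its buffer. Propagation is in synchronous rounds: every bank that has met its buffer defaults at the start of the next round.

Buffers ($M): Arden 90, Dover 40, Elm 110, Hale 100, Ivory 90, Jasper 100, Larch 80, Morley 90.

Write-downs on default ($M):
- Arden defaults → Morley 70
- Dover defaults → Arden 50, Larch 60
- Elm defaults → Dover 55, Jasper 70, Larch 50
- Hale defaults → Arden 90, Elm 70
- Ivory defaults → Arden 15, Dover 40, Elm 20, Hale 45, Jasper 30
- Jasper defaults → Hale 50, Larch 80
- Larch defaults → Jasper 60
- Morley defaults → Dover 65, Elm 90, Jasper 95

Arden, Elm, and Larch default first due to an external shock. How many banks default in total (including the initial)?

Round 1 — Arden, Elm, Larch default (initial).
  Dover: +55 → 55 ≥ 40
  Jasper: +70+60 → 130 ≥ 100
  Morley: +70 → 70 < 90
Round 2 — Dover, Jasper default.
  Hale: +50 → 50 < 100
No further defaults.

5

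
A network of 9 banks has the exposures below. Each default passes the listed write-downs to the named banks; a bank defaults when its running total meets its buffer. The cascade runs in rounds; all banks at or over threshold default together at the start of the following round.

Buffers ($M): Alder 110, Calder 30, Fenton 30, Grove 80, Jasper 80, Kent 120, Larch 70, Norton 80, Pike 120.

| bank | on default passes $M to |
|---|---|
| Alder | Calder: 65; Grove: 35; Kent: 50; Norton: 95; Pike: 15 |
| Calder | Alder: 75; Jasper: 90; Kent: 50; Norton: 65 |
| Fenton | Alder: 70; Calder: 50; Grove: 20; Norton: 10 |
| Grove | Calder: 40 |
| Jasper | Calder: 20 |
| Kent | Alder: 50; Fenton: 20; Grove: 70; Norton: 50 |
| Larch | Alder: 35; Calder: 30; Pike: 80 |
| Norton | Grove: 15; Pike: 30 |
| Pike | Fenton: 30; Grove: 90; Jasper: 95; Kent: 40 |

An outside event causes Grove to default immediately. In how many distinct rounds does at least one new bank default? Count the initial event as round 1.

3

Round 1 — Grove defaults (initial).
  Calder: +40 → 40 ≥ 30
Round 2 — Calder defaults.
  Alder: +75 → 75 < 110
  Jasper: +90 → 90 ≥ 80
  Kent: +50 → 50 < 120
  Norton: +65 → 65 < 80
Round 3 — Jasper defaults.
No further defaults.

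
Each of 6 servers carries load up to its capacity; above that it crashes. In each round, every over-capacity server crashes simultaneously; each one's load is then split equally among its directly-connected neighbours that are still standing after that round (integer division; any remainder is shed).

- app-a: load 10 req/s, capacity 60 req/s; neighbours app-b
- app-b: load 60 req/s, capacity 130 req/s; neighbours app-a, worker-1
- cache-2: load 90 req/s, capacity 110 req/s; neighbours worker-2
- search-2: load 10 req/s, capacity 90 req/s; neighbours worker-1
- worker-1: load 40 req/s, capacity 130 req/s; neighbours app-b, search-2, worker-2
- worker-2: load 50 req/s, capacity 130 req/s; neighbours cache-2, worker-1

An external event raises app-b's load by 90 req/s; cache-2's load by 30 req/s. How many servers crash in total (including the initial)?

6

Round 1 — app-b at 150 > 130; cache-2 at 120 > 110. app-b, cache-2 crash.
  app-b sheds 150 req/s to app-a, worker-1: 75 each.
    app-a: 10+75 = 85 > 60
    worker-1: 40+75 = 115 ≤ 130
  cache-2 sheds 120 req/s to worker-2: 120 each.
    worker-2: 50+120 = 170 > 130
Round 2 — app-a, worker-2 crash.
  app-a sheds 85 req/s: no online neighbours, lost.
  worker-2 sheds 170 req/s to worker-1: 170 each.
    worker-1: 115+170 = 285 > 130
Round 3 — worker-1 crashes.
  worker-1 sheds 285 req/s to search-2: 285 each.
    search-2: 10+285 = 295 > 90
Round 4 — search-2 crashes.
  search-2 sheds 295 req/s: no online neighbours, lost.
No further crashes.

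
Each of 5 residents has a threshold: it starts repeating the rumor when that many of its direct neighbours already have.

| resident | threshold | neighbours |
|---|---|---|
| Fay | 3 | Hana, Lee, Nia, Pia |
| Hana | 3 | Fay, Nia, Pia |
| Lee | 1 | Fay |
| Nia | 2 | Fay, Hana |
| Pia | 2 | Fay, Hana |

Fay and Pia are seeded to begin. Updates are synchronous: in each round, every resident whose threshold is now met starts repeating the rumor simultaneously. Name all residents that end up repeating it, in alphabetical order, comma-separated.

Round 1 — Fay, Pia start repeating the rumor (initial).
Round 2 — checking thresholds:
  Hana: 2 of 3 neighbours < 3, below threshold.
  Lee: 1 of 1 neighbours ≥ 1, starts repeating the rumor.
  Nia: 1 of 2 neighbours < 2, below threshold.
Round 3 — no new spreads; cascade stops.

Fay, Lee, Pia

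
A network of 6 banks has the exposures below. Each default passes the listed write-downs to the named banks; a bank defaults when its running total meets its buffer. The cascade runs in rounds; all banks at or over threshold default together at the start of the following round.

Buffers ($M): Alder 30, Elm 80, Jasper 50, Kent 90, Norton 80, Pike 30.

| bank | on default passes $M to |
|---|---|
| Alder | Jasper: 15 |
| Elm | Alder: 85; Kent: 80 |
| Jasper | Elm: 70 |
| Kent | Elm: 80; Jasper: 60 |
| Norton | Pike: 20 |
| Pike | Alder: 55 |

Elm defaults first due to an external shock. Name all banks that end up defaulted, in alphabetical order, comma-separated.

Alder, Elm

Round 1 — Elm defaults (initial).
  Alder: +85 → 85 ≥ 30
  Kent: +80 → 80 < 90
Round 2 — Alder defaults.
  Jasper: +15 → 15 < 50
No further defaults.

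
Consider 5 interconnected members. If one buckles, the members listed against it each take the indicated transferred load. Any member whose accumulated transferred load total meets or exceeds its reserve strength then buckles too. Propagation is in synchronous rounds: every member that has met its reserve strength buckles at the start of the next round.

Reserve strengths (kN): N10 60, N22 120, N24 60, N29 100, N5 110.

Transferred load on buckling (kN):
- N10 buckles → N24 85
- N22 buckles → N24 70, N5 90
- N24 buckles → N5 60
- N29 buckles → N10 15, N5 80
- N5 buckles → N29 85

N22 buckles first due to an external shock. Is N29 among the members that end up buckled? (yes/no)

no

Round 1 — N22 buckles (initial).
  N24: +70 → 70 ≥ 60
  N5: +90 → 90 < 110
Round 2 — N24 buckles.
  N5: +60 → 150 ≥ 110
Round 3 — N5 buckles.
  N29: +85 → 85 < 100
No further bucklings.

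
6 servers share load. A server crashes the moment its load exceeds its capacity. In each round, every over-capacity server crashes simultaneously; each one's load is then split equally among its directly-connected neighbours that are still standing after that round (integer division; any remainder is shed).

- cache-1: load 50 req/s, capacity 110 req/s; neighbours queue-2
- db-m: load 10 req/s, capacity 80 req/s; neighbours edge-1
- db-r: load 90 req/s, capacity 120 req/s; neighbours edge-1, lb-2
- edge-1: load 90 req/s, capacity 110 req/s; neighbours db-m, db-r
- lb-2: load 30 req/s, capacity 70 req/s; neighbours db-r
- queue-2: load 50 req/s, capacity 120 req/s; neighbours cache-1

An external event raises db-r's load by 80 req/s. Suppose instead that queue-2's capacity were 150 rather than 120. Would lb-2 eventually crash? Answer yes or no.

yes

With queue-2's capacity at 150:
Round 1 — db-r at 170 > 120. db-r crashes.
  db-r sheds 170 req/s to edge-1, lb-2: 85 each.
    edge-1: 90+85 = 175 > 110
    lb-2: 30+85 = 115 > 70
Round 2 — edge-1, lb-2 crash.
  edge-1 sheds 175 req/s to db-m: 175 each.
    db-m: 10+175 = 185 > 80
  lb-2 sheds 115 req/s: no online neighbours, lost.
Round 3 — db-m crashes.
  db-m sheds 185 req/s: no online neighbours, lost.
No further crashes.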